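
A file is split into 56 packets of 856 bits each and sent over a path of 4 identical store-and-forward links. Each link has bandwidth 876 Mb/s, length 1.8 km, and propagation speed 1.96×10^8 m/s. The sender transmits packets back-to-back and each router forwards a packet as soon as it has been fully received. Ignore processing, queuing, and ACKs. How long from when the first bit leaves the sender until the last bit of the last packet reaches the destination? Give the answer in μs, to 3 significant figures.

Per-hop transmission t_tx = L/R = 856/876000000 = 0.977169 μs.
Per-hop propagation t_prop = 1800/196000000 = 9.18367 μs.
Pipeline fill: first packet needs 4·t_tx to clear all hops; remaining 55 packets each add one t_tx.
Total = (4+56-1)·t_tx + 4·t_prop = 59·0.977169 + 4·9.18367 = 94.4 μs.

94.4 μs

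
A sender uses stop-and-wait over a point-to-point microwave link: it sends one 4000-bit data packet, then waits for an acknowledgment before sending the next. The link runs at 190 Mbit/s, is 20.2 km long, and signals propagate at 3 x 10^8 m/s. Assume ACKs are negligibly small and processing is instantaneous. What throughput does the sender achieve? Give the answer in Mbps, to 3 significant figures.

t_tx = L/R = 4000/190000000 = 2.10526e-05 s.
t_prop = 20200/300000000 = 6.73333e-05 s; RTT = 0.000134667 s.
Cycle = t_tx + RTT = 0.000155719 s.
Throughput = L / cycle = 4000 / 0.000155719 = 25.7 Mbps.

25.7 Mbps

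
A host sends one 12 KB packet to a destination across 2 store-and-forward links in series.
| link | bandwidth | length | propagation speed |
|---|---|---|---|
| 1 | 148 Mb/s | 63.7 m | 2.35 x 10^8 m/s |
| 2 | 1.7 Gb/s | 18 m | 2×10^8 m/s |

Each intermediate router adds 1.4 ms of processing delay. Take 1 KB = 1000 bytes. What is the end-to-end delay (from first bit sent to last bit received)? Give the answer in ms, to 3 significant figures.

2.11 ms

L = 96000 bits.
Transmission delays (L/R per hop): 0.648649, 0.0564706 ms; sum = 0.705119 ms.
Propagation delays (d/s per hop): 0.000271064, 9e-05 ms; sum = 0.000361064 ms.
Processing at 1 router(s): 1 × 1.4 ms = 1.4 ms.
End-to-end = 2.11 ms.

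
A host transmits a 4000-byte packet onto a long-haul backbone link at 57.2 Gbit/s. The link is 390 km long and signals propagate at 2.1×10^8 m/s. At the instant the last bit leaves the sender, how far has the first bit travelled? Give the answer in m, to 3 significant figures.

t_tx = L/R = 32000/57200000000 = 5.59441e-07 s.
Distance = s × t_tx = 210000000 × 5.59441e-07 = 117 m.

117 m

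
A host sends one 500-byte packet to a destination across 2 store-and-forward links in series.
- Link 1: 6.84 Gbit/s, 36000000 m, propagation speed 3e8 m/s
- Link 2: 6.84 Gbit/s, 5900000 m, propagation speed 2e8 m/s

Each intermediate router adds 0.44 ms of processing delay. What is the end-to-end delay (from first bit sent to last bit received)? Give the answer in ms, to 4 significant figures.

149.9 ms

L = 500 × 8 = 4000 bits.
Transmission delay per hop = L/R = 4000/6840000000 = 0.000584795 ms; 2 hops → 0.00116959 ms.
Propagation delays (d/s per hop): 120, 29.5 ms; sum = 149.5 ms.
Processing at 1 router(s): 1 × 0.44 ms = 0.44 ms.
End-to-end = 149.9 ms.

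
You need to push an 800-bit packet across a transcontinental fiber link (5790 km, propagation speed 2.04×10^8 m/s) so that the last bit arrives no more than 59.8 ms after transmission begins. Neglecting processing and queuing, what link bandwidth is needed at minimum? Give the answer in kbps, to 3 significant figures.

Propagation delay = 5790000 / 204000000 = 28.3824 ms.
Transmission budget = 59.8 − 28.3824 = 31.4176 ms.
R ≥ L / t_tx = 800 bits / 0.0314176 s = 25.5 kbps.

25.5 kbps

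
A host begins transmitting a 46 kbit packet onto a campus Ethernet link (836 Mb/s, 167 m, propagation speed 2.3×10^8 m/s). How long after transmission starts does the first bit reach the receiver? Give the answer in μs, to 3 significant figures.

0.726 μs

First bit experiences only propagation delay: d/s = 167/2.3e+08 = 0.726 μs.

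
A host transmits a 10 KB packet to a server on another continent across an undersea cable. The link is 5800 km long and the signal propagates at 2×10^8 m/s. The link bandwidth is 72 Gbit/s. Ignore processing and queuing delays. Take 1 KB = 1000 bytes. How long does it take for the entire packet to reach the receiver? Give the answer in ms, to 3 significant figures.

L = 80000 bits.
Transmission delay = L/R = 80000 / 72000000000 = 0.00111111 ms.
Propagation delay = d/s = 5800000 m / 200000000 m/s = 29 ms.
Total = 29.0 ms.

29.0 ms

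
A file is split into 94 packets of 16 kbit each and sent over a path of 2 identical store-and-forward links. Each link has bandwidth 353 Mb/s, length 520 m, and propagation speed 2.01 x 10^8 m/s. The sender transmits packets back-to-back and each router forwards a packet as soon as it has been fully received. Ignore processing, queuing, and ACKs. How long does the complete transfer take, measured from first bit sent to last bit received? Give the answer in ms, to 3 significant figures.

Per-hop transmission t_tx = L/R = 16000/353000000 = 0.0453258 ms.
Per-hop propagation t_prop = 520/2.01e+08 = 0.00258706 ms.
Pipeline fill: first packet needs 2·t_tx to clear all hops; remaining 93 packets each add one t_tx.
Total = (2+94-1)·t_tx + 2·t_prop = 95·0.0453258 + 2·0.00258706 = 4.31 ms.

4.31 ms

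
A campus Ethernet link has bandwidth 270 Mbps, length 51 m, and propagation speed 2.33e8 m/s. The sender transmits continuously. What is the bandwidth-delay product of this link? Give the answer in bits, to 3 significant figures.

Propagation delay = 51 / 233000000 = 2.18884e-07 s.
BDP = R × t_prop = 270000000 × 2.18884e-07 = 59.0987 bits.

59.1 bits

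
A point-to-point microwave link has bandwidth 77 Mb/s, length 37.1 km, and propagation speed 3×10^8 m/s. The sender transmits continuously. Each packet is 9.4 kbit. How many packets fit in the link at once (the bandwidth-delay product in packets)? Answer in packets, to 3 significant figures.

Propagation delay = 37100 / 300000000 = 0.000123667 s.
BDP = R × t_prop = 77000000 × 0.000123667 = 9522.33 bits.
In packets of 9400 bits: 1.01 packets.

1.01 packets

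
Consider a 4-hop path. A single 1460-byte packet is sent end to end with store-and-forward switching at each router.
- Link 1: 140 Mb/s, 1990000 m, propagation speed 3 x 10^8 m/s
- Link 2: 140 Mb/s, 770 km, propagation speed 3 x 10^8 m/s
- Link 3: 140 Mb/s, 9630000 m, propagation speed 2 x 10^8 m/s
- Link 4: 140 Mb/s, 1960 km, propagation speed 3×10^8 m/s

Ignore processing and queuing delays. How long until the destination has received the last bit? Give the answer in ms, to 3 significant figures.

L = 1460 × 8 = 11680 bits.
Transmission delay per hop = L/R = 11680/140000000 = 0.0834286 ms; 4 hops → 0.333714 ms.
Propagation delays (d/s per hop): 6.63333, 2.56667, 48.15, 6.53333 ms; sum = 63.8833 ms.
End-to-end = 64.2 ms.

64.2 ms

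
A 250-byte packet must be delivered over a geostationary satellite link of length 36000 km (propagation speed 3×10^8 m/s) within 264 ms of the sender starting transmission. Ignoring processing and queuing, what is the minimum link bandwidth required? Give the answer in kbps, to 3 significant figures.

L = 2000 bits.
Propagation delay = 36000000 / 300000000 = 120 ms.
Transmission budget = 264 − 120 = 144 ms.
R ≥ L / t_tx = 2000 bits / 0.144 s = 13.9 kbps.

13.9 kbps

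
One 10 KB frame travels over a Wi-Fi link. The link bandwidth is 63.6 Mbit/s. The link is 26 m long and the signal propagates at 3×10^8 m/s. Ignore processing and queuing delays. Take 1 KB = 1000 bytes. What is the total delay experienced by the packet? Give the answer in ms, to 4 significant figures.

1.258 ms

L = 80000 bits.
Transmission delay = L/R = 80000 / 63600000 = 1.25786 ms.
Propagation delay = d/s = 26 m / 300000000 m/s = 8.66667e-05 ms.
Total = 1.258 ms.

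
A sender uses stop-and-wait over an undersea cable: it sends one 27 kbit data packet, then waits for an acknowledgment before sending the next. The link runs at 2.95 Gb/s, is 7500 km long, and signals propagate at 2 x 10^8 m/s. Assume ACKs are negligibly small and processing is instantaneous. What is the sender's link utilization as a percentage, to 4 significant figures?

t_tx = L/R = 27000/2950000000 = 9.15254e-06 s.
t_prop = 7500000/200000000 = 0.0375 s; RTT = 0.075 s.
Cycle = t_tx + RTT = 0.0750092 s.
Utilization = t_tx / cycle = 9.15254e-06/0.0750092 = 0.01220 %.

0.01220 %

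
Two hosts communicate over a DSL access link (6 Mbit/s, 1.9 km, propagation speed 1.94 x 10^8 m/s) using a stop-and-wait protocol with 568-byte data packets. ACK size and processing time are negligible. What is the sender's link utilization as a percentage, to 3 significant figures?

97.5 %

t_tx = L/R = 4544/6000000 = 0.000757333 s.
t_prop = 1900/194000000 = 9.79381e-06 s; RTT = 1.95876e-05 s.
Cycle = t_tx + RTT = 0.000776921 s.
Utilization = t_tx / cycle = 0.000757333/0.000776921 = 97.5 %.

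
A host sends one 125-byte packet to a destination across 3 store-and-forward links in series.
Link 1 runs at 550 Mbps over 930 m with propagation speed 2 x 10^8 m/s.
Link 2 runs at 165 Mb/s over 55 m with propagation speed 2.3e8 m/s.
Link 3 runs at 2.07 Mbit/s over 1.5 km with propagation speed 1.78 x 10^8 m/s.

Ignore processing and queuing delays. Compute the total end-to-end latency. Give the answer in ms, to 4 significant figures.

L = 125 × 8 = 1000 bits.
Transmission delays (L/R per hop): 0.00181818, 0.00606061, 0.483092 ms; sum = 0.490971 ms.
Propagation delays (d/s per hop): 0.00465, 0.00023913, 0.00842697 ms; sum = 0.0133161 ms.
End-to-end = 0.5043 ms.

0.5043 ms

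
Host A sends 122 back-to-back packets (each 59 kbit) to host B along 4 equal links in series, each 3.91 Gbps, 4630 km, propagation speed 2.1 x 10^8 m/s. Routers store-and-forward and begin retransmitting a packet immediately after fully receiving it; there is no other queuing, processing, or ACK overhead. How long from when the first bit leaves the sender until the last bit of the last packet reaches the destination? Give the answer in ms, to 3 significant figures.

90.1 ms

Per-hop transmission t_tx = L/R = 59000/3910000000 = 0.0150895 ms.
Per-hop propagation t_prop = 4630000/210000000 = 22.0476 ms.
Pipeline fill: first packet needs 4·t_tx to clear all hops; remaining 121 packets each add one t_tx.
Total = (4+122-1)·t_tx + 4·t_prop = 125·0.0150895 + 4·22.0476 = 90.1 ms.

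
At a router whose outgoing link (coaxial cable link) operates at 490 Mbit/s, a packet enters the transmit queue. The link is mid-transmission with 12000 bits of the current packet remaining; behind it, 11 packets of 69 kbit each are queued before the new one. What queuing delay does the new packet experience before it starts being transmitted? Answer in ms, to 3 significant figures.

1.57 ms

Each queued packet: L/R = 69000/490000000 = 0.140816 ms.
11 queued → 1.54898 ms.
Plus remaining 12000 bits of current packet: 0.0244898 ms.
Queuing delay = 1.57 ms.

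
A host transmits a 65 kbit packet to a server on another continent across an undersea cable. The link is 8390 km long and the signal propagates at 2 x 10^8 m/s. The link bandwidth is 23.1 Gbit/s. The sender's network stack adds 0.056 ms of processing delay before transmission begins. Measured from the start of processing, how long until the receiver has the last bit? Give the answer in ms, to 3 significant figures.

L = 65000 bits.
Transmission delay = L/R = 65000 / 23100000000 = 0.00281385 ms.
Propagation delay = d/s = 8390000 m / 200000000 m/s = 41.95 ms.
Plus processing delay 0.056 ms = 0.056 ms.
Total = 42.0 ms.

42.0 ms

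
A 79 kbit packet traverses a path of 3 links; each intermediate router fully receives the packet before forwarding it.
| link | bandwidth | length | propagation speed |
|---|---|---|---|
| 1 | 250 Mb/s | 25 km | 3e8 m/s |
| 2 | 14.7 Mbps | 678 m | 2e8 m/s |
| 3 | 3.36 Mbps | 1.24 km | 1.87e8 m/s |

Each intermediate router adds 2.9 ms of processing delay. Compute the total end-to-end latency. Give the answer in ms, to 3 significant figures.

L = 79000 bits.
Transmission delays (L/R per hop): 0.316, 5.37415, 23.5119 ms; sum = 29.2021 ms.
Propagation delays (d/s per hop): 0.0833333, 0.00339, 0.00663102 ms; sum = 0.0933543 ms.
Processing at 2 router(s): 2 × 2.9 ms = 5.8 ms.
End-to-end = 35.1 ms.

35.1 ms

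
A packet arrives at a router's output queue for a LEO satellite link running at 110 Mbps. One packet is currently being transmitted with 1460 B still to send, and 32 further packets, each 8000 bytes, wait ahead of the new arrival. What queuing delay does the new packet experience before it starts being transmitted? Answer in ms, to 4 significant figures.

Each queued packet: L/R = 64000/110000000 = 0.581818 ms.
32 queued → 18.6182 ms.
Plus remaining 11680 bits of current packet: 0.106182 ms.
Queuing delay = 18.72 ms.

18.72 ms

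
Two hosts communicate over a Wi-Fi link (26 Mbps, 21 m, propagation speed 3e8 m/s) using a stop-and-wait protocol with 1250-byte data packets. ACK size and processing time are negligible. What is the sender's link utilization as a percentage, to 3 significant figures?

100 %

t_tx = L/R = 10000/26000000 = 0.000384615 s.
t_prop = 21/300000000 = 7e-08 s; RTT = 1.4e-07 s.
Cycle = t_tx + RTT = 0.000384755 s.
Utilization = t_tx / cycle = 0.000384615/0.000384755 = 100 %.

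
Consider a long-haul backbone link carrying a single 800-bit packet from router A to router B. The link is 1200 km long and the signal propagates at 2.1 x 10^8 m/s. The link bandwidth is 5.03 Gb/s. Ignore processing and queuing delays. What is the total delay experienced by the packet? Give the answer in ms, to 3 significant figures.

5.71 ms

Transmission delay = L/R = 800 / 5030000000 = 0.000159046 ms.
Propagation delay = d/s = 1200000 m / 210000000 m/s = 5.71429 ms.
Total = 5.71 ms.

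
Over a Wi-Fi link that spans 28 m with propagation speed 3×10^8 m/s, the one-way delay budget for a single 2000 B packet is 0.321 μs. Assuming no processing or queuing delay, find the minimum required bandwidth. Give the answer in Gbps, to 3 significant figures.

L = 16000 bits.
Propagation delay = 28 / 300000000 = 0.0933333 μs.
Transmission budget = 0.321 − 0.0933333 = 0.227667 μs.
R ≥ L / t_tx = 16000 bits / 2.27667e-07 s = 70.3 Gbps.

70.3 Gbps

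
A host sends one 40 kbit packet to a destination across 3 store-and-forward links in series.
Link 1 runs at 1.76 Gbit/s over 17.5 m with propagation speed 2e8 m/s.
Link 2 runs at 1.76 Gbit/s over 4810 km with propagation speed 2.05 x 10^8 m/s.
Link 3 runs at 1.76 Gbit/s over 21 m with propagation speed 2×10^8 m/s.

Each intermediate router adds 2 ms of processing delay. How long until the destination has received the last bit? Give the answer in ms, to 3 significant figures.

27.5 ms

L = 40000 bits.
Transmission delay per hop = L/R = 40000/1760000000 = 0.0227273 ms; 3 hops → 0.0681818 ms.
Propagation delays (d/s per hop): 8.75e-05, 23.4634, 0.000105 ms; sum = 23.4636 ms.
Processing at 2 router(s): 2 × 2 ms = 4 ms.
End-to-end = 27.5 ms.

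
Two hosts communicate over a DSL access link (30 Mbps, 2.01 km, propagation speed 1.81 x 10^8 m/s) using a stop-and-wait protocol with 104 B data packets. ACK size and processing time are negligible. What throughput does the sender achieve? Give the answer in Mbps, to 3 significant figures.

t_tx = L/R = 832/30000000 = 2.77333e-05 s.
t_prop = 2010/181000000 = 1.1105e-05 s; RTT = 2.22099e-05 s.
Cycle = t_tx + RTT = 4.99433e-05 s.
Throughput = L / cycle = 832 / 4.99433e-05 = 16.7 Mbps.

16.7 Mbps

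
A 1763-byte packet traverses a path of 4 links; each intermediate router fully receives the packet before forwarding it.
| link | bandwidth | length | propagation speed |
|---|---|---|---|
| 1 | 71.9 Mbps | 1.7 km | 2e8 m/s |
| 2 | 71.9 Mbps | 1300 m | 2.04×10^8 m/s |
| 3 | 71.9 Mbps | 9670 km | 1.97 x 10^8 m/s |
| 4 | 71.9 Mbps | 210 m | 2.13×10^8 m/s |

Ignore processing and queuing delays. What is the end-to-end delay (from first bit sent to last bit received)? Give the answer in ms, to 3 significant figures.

49.9 ms

L = 1763 × 8 = 14104 bits.
Transmission delay per hop = L/R = 14104/71900000 = 0.196161 ms; 4 hops → 0.784645 ms.
Propagation delays (d/s per hop): 0.0085, 0.00637255, 49.0863, 0.000985915 ms; sum = 49.1022 ms.
End-to-end = 49.9 ms.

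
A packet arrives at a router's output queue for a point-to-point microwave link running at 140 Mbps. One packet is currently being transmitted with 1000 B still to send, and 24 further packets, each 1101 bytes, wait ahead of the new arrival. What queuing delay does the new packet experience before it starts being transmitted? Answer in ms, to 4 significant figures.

Each queued packet: L/R = 8808/140000000 = 0.0629143 ms.
24 queued → 1.50994 ms.
Plus remaining 8000 bits of current packet: 0.0571429 ms.
Queuing delay = 1.567 ms.

1.567 ms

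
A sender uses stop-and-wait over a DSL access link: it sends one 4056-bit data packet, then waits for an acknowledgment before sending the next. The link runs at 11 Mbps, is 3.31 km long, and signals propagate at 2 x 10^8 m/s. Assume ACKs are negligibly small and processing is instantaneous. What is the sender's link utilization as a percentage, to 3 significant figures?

t_tx = L/R = 4056/11000000 = 0.000368727 s.
t_prop = 3310/200000000 = 1.655e-05 s; RTT = 3.31e-05 s.
Cycle = t_tx + RTT = 0.000401827 s.
Utilization = t_tx / cycle = 0.000368727/0.000401827 = 91.8 %.

91.8 %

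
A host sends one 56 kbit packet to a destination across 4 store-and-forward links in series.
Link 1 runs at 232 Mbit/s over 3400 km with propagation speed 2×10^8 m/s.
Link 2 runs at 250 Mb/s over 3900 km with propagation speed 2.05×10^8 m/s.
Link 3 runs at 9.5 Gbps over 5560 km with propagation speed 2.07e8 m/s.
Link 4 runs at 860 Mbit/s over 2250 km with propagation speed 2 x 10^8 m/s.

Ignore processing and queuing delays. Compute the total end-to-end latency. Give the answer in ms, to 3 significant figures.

L = 56000 bits.
Transmission delays (L/R per hop): 0.241379, 0.224, 0.00589474, 0.0651163 ms; sum = 0.53639 ms.
Propagation delays (d/s per hop): 17, 19.0244, 26.8599, 11.25 ms; sum = 74.1343 ms.
End-to-end = 74.7 ms.

74.7 ms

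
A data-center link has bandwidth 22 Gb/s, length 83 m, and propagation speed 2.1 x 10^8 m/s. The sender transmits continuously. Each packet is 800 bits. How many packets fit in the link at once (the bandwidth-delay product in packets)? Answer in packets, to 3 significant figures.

Propagation delay = 83 / 210000000 = 3.95238e-07 s.
BDP = R × t_prop = 22000000000 × 3.95238e-07 = 8695.24 bits.
In packets of 800 bits: 10.9 packets.

10.9 packets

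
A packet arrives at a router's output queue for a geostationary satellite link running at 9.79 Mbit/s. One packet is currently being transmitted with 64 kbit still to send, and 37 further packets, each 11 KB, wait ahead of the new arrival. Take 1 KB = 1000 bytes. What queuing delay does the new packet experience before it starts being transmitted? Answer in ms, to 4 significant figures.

Each queued packet: L/R = 88000/9790000 = 8.98876 ms.
37 queued → 332.584 ms.
Plus remaining 64000 bits of current packet: 6.53728 ms.
Queuing delay = 339.1 ms.

339.1 ms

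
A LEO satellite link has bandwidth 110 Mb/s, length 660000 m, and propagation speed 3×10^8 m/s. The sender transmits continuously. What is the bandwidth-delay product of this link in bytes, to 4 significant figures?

30250 bytes

Propagation delay = 660000 / 300000000 = 0.0022 s.
BDP = R × t_prop = 110000000 × 0.0022 = 242000 bits.
In bytes: 242000/8 = 30250 bytes.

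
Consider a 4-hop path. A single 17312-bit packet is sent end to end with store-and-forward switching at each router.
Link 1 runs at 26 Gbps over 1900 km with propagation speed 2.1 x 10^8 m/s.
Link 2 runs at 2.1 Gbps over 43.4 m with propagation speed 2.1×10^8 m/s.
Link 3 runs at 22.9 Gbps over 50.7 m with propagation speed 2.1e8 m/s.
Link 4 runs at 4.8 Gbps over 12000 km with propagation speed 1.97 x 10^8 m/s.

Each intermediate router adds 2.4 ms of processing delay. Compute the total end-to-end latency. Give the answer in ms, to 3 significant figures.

77.2 ms

Transmission delays (L/R per hop): 0.000665846, 0.00824381, 0.000755983, 0.00360667 ms; sum = 0.0132723 ms.
Propagation delays (d/s per hop): 9.04762, 0.000206667, 0.000241429, 60.9137 ms; sum = 69.9618 ms.
Processing at 3 router(s): 3 × 2.4 ms = 7.2 ms.
End-to-end = 77.2 ms.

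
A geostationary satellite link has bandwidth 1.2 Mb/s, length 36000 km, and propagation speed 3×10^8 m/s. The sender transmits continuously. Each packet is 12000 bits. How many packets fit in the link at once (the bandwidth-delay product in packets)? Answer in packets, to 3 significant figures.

Propagation delay = 36000000 / 300000000 = 0.12 s.
BDP = R × t_prop = 1200000 × 0.12 = 144000 bits.
In packets of 12000 bits: 12.0 packets.

12.0 packets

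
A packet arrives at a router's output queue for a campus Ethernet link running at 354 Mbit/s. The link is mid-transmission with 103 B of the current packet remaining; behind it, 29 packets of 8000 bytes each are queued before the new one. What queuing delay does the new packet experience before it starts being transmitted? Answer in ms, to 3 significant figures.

Each queued packet: L/R = 64000/354000000 = 0.180791 ms.
29 queued → 5.24294 ms.
Plus remaining 824 bits of current packet: 0.00232768 ms.
Queuing delay = 5.25 ms.

5.25 ms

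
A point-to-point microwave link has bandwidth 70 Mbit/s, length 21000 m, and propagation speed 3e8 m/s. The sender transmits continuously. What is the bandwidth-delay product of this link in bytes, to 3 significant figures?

Propagation delay = 21000 / 300000000 = 7e-05 s.
BDP = R × t_prop = 70000000 × 7e-05 = 4900 bits.
In bytes: 4900/8 = 613 bytes.

613 bytes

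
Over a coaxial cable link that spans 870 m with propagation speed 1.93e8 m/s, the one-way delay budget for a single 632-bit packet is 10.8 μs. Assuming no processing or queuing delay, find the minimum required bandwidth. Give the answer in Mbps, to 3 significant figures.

Propagation delay = 870 / 193000000 = 4.50777 μs.
Transmission budget = 10.8 − 4.50777 = 6.29223 μs.
R ≥ L / t_tx = 632 bits / 6.29223e-06 s = 100 Mbps.

100 Mbps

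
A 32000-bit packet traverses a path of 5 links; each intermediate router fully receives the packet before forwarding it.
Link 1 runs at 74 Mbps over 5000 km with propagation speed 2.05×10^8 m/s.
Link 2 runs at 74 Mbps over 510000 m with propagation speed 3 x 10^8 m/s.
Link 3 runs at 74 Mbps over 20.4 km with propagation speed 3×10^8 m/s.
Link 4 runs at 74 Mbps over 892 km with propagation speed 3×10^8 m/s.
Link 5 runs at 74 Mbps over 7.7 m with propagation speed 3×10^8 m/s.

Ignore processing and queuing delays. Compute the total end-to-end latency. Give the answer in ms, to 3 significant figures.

31.3 ms

Transmission delay per hop = L/R = 32000/74000000 = 0.432432 ms; 5 hops → 2.16216 ms.
Propagation delays (d/s per hop): 24.3902, 1.7, 0.068, 2.97333, 2.56667e-05 ms; sum = 29.1316 ms.
End-to-end = 31.3 ms.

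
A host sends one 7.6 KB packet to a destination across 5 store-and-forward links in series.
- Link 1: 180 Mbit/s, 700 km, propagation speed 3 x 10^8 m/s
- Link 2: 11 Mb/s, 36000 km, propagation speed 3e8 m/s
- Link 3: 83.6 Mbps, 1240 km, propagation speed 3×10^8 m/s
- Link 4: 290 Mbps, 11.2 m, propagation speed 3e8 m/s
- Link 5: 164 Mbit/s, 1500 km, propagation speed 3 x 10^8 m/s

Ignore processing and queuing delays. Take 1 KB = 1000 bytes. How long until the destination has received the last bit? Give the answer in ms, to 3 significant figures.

139 ms

L = 60800 bits.
Transmission delays (L/R per hop): 0.337778, 5.52727, 0.727273, 0.209655, 0.370732 ms; sum = 7.17271 ms.
Propagation delays (d/s per hop): 2.33333, 120, 4.13333, 3.73333e-05, 5 ms; sum = 131.467 ms.
End-to-end = 139 ms.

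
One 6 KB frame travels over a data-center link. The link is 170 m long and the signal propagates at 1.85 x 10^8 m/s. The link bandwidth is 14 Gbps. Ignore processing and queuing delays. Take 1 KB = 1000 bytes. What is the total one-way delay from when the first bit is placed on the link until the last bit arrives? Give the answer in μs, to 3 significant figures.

L = 48000 bits.
Transmission delay = L/R = 48000 / 14000000000 = 3.42857 μs.
Propagation delay = d/s = 170 m / 185000000 m/s = 0.918919 μs.
Total = 4.35 μs.

4.35 μs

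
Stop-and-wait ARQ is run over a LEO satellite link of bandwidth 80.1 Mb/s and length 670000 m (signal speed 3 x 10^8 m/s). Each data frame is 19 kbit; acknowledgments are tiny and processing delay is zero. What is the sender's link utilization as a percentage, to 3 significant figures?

5.04 %

t_tx = L/R = 19000/80100000 = 0.000237203 s.
t_prop = 670000/300000000 = 0.00223333 s; RTT = 0.00446667 s.
Cycle = t_tx + RTT = 0.00470387 s.
Utilization = t_tx / cycle = 0.000237203/0.00470387 = 5.04 %.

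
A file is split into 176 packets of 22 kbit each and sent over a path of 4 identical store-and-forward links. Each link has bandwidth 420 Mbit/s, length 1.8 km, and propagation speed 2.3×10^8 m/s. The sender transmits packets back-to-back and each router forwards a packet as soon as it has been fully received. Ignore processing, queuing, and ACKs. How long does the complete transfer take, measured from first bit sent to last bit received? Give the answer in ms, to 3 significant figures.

Per-hop transmission t_tx = L/R = 22000/420000000 = 0.052381 ms.
Per-hop propagation t_prop = 1800/2.3e+08 = 0.00782609 ms.
Pipeline fill: first packet needs 4·t_tx to clear all hops; remaining 175 packets each add one t_tx.
Total = (4+176-1)·t_tx + 4·t_prop = 179·0.052381 + 4·0.00782609 = 9.41 ms.

9.41 ms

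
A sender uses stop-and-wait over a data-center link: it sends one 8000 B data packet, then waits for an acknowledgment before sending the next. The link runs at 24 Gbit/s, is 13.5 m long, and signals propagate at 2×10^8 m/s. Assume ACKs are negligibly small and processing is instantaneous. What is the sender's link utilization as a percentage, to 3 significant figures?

95.2 %

t_tx = L/R = 64000/24000000000 = 2.66667e-06 s.
t_prop = 13.5/200000000 = 6.75e-08 s; RTT = 1.35e-07 s.
Cycle = t_tx + RTT = 2.80167e-06 s.
Utilization = t_tx / cycle = 2.66667e-06/2.80167e-06 = 95.2 %.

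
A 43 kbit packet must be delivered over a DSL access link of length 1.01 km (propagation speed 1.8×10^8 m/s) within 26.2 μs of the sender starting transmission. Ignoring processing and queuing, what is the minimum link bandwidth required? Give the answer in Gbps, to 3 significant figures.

2.09 Gbps

Propagation delay = 1010 / 180000000 = 5.61111 μs.
Transmission budget = 26.2 − 5.61111 = 20.5889 μs.
R ≥ L / t_tx = 43000 bits / 2.05889e-05 s = 2.09 Gbps.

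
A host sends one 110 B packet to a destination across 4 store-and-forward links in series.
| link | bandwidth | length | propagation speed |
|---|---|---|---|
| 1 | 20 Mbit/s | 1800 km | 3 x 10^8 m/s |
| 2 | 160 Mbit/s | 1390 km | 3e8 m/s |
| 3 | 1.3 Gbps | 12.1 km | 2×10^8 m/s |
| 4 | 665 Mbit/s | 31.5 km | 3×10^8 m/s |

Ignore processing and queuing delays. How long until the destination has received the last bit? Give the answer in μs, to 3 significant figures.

L = 110 × 8 = 880 bits.
Transmission delays (L/R per hop): 44, 5.5, 0.676923, 1.32331 μs; sum = 51.5002 μs.
Propagation delays (d/s per hop): 6000, 4633.33, 60.5, 105 μs; sum = 10798.8 μs.
End-to-end = 10900 μs.

10900 μs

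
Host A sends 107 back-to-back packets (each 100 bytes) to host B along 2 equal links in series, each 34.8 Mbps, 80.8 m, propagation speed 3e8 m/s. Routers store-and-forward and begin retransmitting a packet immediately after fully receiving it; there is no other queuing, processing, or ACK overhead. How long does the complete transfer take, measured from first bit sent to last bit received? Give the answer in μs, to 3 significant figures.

Per-hop transmission t_tx = L/R = 800/34800000 = 22.9885 μs.
Per-hop propagation t_prop = 80.8/300000000 = 0.269333 μs.
Pipeline fill: first packet needs 2·t_tx to clear all hops; remaining 106 packets each add one t_tx.
Total = (2+107-1)·t_tx + 2·t_prop = 108·22.9885 + 2·0.269333 = 2480 μs.

2480 μs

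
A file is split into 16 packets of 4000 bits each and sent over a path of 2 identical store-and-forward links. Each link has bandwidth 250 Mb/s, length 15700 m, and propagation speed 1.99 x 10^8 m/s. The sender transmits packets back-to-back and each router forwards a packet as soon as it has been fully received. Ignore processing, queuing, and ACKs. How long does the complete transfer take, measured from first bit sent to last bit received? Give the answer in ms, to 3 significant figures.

0.430 ms

Per-hop transmission t_tx = L/R = 4000/250000000 = 0.016 ms.
Per-hop propagation t_prop = 15700/199000000 = 0.0788945 ms.
Pipeline fill: first packet needs 2·t_tx to clear all hops; remaining 15 packets each add one t_tx.
Total = (2+16-1)·t_tx + 2·t_prop = 17·0.016 + 2·0.0788945 = 0.430 ms.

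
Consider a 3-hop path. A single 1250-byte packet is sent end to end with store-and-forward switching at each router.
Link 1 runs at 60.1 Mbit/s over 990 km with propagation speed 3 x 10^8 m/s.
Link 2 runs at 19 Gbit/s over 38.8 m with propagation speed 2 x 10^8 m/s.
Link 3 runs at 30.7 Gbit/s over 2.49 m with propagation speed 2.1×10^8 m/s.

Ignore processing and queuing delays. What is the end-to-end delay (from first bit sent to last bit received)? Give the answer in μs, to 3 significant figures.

L = 1250 × 8 = 10000 bits.
Transmission delays (L/R per hop): 166.389, 0.526316, 0.325733 μs; sum = 167.241 μs.
Propagation delays (d/s per hop): 3300, 0.194, 0.0118571 μs; sum = 3300.21 μs.
End-to-end = 3470 μs.

3470 μs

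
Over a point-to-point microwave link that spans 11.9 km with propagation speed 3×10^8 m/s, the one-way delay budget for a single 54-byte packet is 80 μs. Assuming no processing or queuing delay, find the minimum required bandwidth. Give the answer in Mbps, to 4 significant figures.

L = 432 bits.
Propagation delay = 11900 / 300000000 = 39.6667 μs.
Transmission budget = 80 − 39.6667 = 40.3333 μs.
R ≥ L / t_tx = 432 bits / 4.03333e-05 s = 10.71 Mbps.

10.71 Mbps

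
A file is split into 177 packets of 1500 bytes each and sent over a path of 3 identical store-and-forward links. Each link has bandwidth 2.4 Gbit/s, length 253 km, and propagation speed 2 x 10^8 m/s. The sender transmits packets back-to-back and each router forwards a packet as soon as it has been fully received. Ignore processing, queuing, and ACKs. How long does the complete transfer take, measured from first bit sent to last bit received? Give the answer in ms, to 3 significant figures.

Per-hop transmission t_tx = L/R = 12000/2400000000 = 0.005 ms.
Per-hop propagation t_prop = 253000/200000000 = 1.265 ms.
Pipeline fill: first packet needs 3·t_tx to clear all hops; remaining 176 packets each add one t_tx.
Total = (3+177-1)·t_tx + 3·t_prop = 179·0.005 + 3·1.265 = 4.69 ms.

4.69 ms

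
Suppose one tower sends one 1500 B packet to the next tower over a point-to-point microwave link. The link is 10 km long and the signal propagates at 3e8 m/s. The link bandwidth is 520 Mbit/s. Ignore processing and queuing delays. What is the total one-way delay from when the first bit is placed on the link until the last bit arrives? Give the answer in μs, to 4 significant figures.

L = 1500 × 8 = 12000 bits.
Transmission delay = L/R = 12000 / 520000000 = 23.0769 μs.
Propagation delay = d/s = 10000 m / 300000000 m/s = 33.3333 μs.
Total = 56.41 μs.

56.41 μs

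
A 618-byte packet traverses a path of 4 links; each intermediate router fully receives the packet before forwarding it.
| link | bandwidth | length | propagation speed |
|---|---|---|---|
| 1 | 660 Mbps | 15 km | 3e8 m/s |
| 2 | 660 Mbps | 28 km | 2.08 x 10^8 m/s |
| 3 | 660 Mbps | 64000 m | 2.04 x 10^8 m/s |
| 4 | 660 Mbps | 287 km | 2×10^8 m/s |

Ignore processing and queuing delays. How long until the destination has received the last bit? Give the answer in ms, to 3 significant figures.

L = 618 × 8 = 4944 bits.
Transmission delay per hop = L/R = 4944/660000000 = 0.00749091 ms; 4 hops → 0.0299636 ms.
Propagation delays (d/s per hop): 0.05, 0.134615, 0.313725, 1.435 ms; sum = 1.93334 ms.
End-to-end = 1.96 ms.

1.96 ms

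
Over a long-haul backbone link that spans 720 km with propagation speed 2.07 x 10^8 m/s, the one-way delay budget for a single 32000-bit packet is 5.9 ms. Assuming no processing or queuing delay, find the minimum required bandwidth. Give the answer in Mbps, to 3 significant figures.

Propagation delay = 720000 / 2.07e+08 = 3.47826 ms.
Transmission budget = 5.9 − 3.47826 = 2.42174 ms.
R ≥ L / t_tx = 32000 bits / 0.00242174 s = 13.2 Mbps.

13.2 Mbps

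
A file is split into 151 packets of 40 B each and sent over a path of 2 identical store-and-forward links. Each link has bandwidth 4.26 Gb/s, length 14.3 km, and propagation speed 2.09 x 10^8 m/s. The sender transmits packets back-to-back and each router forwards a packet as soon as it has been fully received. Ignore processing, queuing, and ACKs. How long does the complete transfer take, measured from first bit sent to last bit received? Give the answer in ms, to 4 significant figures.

Per-hop transmission t_tx = L/R = 320/4260000000 = 7.51174e-05 ms.
Per-hop propagation t_prop = 14300/209000000 = 0.0684211 ms.
Pipeline fill: first packet needs 2·t_tx to clear all hops; remaining 150 packets each add one t_tx.
Total = (2+151-1)·t_tx + 2·t_prop = 152·7.51174e-05 + 2·0.0684211 = 0.1483 ms.

0.1483 ms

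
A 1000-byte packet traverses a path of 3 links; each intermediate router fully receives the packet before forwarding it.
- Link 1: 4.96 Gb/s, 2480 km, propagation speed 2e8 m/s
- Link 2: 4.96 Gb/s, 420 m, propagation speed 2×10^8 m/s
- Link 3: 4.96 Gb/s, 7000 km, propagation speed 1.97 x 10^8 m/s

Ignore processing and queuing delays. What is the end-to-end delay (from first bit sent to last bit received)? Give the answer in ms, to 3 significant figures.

L = 1000 × 8 = 8000 bits.
Transmission delay per hop = L/R = 8000/4960000000 = 0.0016129 ms; 3 hops → 0.00483871 ms.
Propagation delays (d/s per hop): 12.4, 0.0021, 35.533 ms; sum = 47.9351 ms.
End-to-end = 47.9 ms.

47.9 ms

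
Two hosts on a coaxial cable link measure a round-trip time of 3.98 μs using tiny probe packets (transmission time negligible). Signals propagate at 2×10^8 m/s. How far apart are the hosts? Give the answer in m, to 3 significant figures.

398 m

One-way propagation = RTT/2 = 1.99 μs.
d = s × t = 200000000 × 1.99e-06 = 398 m.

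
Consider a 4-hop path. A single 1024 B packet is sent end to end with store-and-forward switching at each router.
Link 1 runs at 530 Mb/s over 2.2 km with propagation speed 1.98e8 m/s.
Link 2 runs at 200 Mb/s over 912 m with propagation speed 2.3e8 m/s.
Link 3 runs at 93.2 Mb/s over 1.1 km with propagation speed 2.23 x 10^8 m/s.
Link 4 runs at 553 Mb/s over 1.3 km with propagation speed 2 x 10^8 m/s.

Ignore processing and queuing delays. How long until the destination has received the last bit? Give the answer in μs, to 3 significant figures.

186 μs

L = 1024 × 8 = 8192 bits.
Transmission delays (L/R per hop): 15.4566, 40.96, 87.897, 14.8137 μs; sum = 159.127 μs.
Propagation delays (d/s per hop): 11.1111, 3.96522, 4.93274, 6.5 μs; sum = 26.5091 μs.
End-to-end = 186 μs.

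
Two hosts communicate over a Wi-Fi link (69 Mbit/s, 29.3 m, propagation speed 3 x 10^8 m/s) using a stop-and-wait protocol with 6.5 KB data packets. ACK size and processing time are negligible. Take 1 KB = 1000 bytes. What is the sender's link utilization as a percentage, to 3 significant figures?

100 %

t_tx = L/R = 52000/69000000 = 0.000753623 s.
t_prop = 29.3/300000000 = 9.76667e-08 s; RTT = 1.95333e-07 s.
Cycle = t_tx + RTT = 0.000753819 s.
Utilization = t_tx / cycle = 0.000753623/0.000753819 = 100 %.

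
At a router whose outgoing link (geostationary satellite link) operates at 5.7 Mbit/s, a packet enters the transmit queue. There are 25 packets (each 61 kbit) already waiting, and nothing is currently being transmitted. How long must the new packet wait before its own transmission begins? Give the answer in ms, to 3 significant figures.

268 ms

Each queued packet: L/R = 61000/5700000 = 10.7018 ms.
25 queued → 267.544 ms.
Queuing delay = 268 ms.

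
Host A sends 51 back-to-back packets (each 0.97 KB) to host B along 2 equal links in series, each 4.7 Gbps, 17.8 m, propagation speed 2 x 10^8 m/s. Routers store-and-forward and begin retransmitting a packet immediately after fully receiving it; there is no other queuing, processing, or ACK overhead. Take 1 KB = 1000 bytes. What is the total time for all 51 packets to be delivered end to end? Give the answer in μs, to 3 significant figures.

86.0 μs

Per-hop transmission t_tx = L/R = 7760/4700000000 = 1.65106 μs.
Per-hop propagation t_prop = 17.8/200000000 = 0.089 μs.
Pipeline fill: first packet needs 2·t_tx to clear all hops; remaining 50 packets each add one t_tx.
Total = (2+51-1)·t_tx + 2·t_prop = 52·1.65106 + 2·0.089 = 86.0 μs.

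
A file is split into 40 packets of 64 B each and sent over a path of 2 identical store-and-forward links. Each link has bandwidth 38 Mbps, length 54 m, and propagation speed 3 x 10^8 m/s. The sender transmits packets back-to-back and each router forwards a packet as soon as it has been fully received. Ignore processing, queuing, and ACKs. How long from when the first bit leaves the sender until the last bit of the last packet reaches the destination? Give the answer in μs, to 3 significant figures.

553 μs

Per-hop transmission t_tx = L/R = 512/38000000 = 13.4737 μs.
Per-hop propagation t_prop = 54/300000000 = 0.18 μs.
Pipeline fill: first packet needs 2·t_tx to clear all hops; remaining 39 packets each add one t_tx.
Total = (2+40-1)·t_tx + 2·t_prop = 41·13.4737 + 2·0.18 = 553 μs.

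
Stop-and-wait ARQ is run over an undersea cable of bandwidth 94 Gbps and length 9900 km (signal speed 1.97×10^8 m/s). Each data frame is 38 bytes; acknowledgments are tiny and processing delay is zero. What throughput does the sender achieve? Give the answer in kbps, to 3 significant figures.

3.02 kbps

t_tx = L/R = 304/94000000000 = 3.23404e-09 s.
t_prop = 9900000/197000000 = 0.0502538 s; RTT = 0.100508 s.
Cycle = t_tx + RTT = 0.100508 s.
Throughput = L / cycle = 304 / 0.100508 = 3.02 kbps.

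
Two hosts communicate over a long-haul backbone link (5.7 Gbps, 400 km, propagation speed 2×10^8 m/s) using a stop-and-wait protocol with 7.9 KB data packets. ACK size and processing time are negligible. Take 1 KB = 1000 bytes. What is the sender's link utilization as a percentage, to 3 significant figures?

t_tx = L/R = 63200/5700000000 = 1.10877e-05 s.
t_prop = 400000/200000000 = 0.002 s; RTT = 0.004 s.
Cycle = t_tx + RTT = 0.00401109 s.
Utilization = t_tx / cycle = 1.10877e-05/0.00401109 = 0.276 %.

0.276 %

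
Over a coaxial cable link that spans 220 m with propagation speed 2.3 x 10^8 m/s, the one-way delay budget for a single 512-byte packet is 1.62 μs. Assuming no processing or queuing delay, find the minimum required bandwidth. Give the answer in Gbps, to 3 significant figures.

L = 4096 bits.
Propagation delay = 220 / 2.3e+08 = 0.956522 μs.
Transmission budget = 1.62 − 0.956522 = 0.663478 μs.
R ≥ L / t_tx = 4096 bits / 6.63478e-07 s = 6.17 Gbps.

6.17 Gbps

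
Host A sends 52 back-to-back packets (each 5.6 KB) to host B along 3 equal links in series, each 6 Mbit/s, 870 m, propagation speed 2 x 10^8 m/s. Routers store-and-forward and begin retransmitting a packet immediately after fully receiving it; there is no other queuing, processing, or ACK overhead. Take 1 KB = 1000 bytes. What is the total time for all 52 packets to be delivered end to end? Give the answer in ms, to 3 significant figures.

Per-hop transmission t_tx = L/R = 44800/6000000 = 7.46667 ms.
Per-hop propagation t_prop = 870/200000000 = 0.00435 ms.
Pipeline fill: first packet needs 3·t_tx to clear all hops; remaining 51 packets each add one t_tx.
Total = (3+52-1)·t_tx + 3·t_prop = 54·7.46667 + 3·0.00435 = 403 ms.

403 ms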